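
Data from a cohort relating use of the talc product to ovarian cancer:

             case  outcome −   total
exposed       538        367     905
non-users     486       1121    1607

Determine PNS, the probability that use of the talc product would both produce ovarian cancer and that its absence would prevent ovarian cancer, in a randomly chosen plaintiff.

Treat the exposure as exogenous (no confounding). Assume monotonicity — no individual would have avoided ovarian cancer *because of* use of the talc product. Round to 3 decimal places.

p₁ = P(outcome | exposed) = 538/905 = 0.59448
p₀ = P(outcome | unexposed) = 486/1607 = 0.30243
Under exogeneity and monotonicity, PNS = p₁ − p₀.
PNS = 0.59448 − 0.30243 = 0.29205

PNS ≈ 0.292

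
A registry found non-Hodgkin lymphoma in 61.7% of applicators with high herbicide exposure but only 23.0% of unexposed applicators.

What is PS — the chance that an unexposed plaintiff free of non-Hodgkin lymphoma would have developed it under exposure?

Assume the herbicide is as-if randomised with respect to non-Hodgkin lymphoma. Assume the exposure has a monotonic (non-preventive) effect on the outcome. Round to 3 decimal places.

p₁ = 0.617, p₀ = 0.23.
Under exogeneity and monotonicity, PS = (p₁ − p₀) / (1 − p₀).
PS = (0.617 − 0.23) / (1 − 0.23) = 0.387 / 0.77 ≈ 0.5026

PS ≈ 0.503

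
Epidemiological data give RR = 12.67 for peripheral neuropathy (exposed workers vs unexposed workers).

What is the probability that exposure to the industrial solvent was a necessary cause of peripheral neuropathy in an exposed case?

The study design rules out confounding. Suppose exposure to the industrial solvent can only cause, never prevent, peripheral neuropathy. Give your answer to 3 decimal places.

PN ≈ 0.921

Under exogeneity and monotonicity, PN = (RR − 1) / RR = 1 − 1/RR.
PN = (12.67 − 1) / 12.67 = 11.67 / 12.67 ≈ 0.9211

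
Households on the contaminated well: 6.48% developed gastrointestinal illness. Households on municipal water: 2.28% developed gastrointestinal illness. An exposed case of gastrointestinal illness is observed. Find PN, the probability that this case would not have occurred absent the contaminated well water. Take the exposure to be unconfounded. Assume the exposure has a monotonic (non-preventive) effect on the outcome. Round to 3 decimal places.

p₁ = 0.0648, p₀ = 0.0228.
Under exogeneity and monotonicity, PN = (p₁ − p₀) / p₁.
PN = (0.0648 − 0.0228) / 0.0648 = 0.042 / 0.0648 ≈ 0.6481

PN ≈ 0.648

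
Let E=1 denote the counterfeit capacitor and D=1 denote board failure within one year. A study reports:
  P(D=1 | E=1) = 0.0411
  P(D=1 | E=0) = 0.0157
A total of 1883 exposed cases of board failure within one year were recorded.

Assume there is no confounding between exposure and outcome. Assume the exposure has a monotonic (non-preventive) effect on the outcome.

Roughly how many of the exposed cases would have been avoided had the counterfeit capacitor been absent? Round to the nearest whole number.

Let p₁ = 0.0411, p₀ = 0.0157.
PN = (p₁ − p₀)/p₁ = (0.0411 − 0.0157) / 0.0411 ≈ 0.61800.
Attributable cases ≈ PN × (exposed cases) = 0.61800 × 1883 ≈ 1163.70.

about 1164 cases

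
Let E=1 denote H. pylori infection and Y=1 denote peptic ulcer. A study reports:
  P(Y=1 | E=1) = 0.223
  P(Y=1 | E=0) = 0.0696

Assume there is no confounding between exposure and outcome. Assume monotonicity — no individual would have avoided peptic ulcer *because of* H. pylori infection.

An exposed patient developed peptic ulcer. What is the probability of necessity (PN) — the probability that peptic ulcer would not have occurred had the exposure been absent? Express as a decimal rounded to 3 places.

PN ≈ 0.688

Let p₁ = 0.223, p₀ = 0.0696.
Under exogeneity and monotonicity, PN = (p₁ − p₀) / p₁.
PN = (0.223 − 0.0696) / 0.223 = 0.1534 / 0.223 ≈ 0.6879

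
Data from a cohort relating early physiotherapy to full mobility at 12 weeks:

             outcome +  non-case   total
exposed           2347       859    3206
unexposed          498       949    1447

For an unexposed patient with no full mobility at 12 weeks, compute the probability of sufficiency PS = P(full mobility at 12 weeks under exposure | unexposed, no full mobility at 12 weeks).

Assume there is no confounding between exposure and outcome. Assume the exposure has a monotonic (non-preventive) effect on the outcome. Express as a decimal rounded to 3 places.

PS ≈ 0.591

p₁ = P(outcome | exposed) = 2347/3206 = 0.73206
p₀ = P(outcome | unexposed) = 498/1447 = 0.34416
Under exogeneity and monotonicity, PS = (p₁ − p₀) / (1 − p₀).
PS = (0.73206 − 0.34416) / (1 − 0.34416) = 0.3879 / 0.65584 ≈ 0.5915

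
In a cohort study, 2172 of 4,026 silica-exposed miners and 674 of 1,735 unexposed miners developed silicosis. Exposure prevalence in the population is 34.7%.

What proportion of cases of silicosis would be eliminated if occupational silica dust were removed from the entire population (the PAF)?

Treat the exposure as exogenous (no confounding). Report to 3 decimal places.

PAF ≈ 0.119

p₁ = P(outcome | exposed) = 2172/4026 = 0.53949
p₀ = P(outcome | unexposed) = 674/1735 = 0.38847
Overall risk P(Y=1) = π·p₁ + (1−π)·p₀ = 0.347×0.53949 + 0.653×0.38847 = 0.44088.
Under exogeneity, PAF = [P(Y=1) − p₀] / P(Y=1).
PAF = (0.44088 − 0.38847) / 0.44088 ≈ 0.1189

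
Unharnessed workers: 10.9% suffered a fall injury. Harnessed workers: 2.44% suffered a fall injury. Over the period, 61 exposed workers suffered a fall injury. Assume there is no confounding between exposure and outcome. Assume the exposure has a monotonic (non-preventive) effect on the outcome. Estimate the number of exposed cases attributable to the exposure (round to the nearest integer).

p₁ = 0.109, p₀ = 0.0244.
PN = (p₁ − p₀)/p₁ = (0.109 − 0.0244) / 0.109 ≈ 0.77615.
Attributable cases ≈ PN × (exposed cases) = 0.77615 × 61 ≈ 47.34.

about 47 cases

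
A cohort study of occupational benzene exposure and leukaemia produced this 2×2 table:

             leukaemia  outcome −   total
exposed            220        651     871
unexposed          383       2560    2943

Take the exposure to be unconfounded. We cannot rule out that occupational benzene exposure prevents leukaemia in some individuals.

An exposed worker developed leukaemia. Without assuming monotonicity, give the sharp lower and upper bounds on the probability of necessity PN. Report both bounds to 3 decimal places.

p₁ = P(outcome | exposed) = 220/871 = 0.25258
p₀ = P(outcome | unexposed) = 383/2943 = 0.13014
Under exogeneity alone the bounds on PN are max{0,(p₁−p₀)/p₁} ≤ PN ≤ min{1,(1−p₀)/p₁}.
  lower = (p₁ − p₀)/p₁ = 0.12244 / 0.25258 ≈ 0.4848
  upper = min{1, (1 − p₀)/p₁} = 0.86986 / 0.25258 ≈ 3.4439 → capped at 1

0.485 ≤ PN ≤ 1.000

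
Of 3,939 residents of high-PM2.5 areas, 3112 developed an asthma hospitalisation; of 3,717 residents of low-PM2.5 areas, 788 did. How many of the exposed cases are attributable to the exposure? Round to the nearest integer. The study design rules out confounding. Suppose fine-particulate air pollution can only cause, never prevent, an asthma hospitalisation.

p₁ = P(outcome | exposed) = 3112/3939 = 0.79005
p₀ = P(outcome | unexposed) = 788/3717 = 0.212
PN = (p₁ − p₀)/p₁ = (0.79005 − 0.212) / 0.79005 ≈ 0.73166.
Attributable cases ≈ PN × (exposed cases) = 0.73166 × 3112 ≈ 2276.94.

about 2277 cases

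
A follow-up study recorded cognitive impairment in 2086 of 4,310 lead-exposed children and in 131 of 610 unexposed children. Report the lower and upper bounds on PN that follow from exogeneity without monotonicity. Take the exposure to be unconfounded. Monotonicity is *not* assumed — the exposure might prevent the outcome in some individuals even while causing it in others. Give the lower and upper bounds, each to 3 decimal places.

0.556 ≤ PN ≤ 1.000

p₁ = P(outcome | exposed) = 2086/4310 = 0.48399
p₀ = P(outcome | unexposed) = 131/610 = 0.21475
Under exogeneity alone the bounds on PN are max{0,(p₁−p₀)/p₁} ≤ PN ≤ min{1,(1−p₀)/p₁}.
  lower = (p₁ − p₀)/p₁ = 0.26924 / 0.48399 ≈ 0.5563
  upper = min{1, (1 − p₀)/p₁} = 0.78525 / 0.48399 ≈ 1.6224 → capped at 1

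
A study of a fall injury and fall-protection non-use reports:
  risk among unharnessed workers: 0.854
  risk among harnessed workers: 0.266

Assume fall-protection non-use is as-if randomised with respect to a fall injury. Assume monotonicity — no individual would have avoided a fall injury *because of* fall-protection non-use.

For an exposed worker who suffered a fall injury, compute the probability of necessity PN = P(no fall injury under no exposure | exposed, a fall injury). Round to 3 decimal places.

PN ≈ 0.689

Let p₁ = 0.854, p₀ = 0.266.
Under exogeneity and monotonicity, PN = (p₁ − p₀) / p₁.
PN = (0.854 − 0.266) / 0.854 = 0.588 / 0.854 ≈ 0.6885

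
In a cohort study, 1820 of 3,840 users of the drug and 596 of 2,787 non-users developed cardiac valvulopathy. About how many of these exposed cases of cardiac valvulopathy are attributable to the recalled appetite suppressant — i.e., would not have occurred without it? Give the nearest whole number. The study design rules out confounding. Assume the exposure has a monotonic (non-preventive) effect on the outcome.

about 999 cases

p₁ = P(outcome | exposed) = 1820/3840 = 0.47396
p₀ = P(outcome | unexposed) = 596/2787 = 0.21385
PN = (p₁ − p₀)/p₁ = (0.47396 − 0.21385) / 0.47396 ≈ 0.54880.
Attributable cases ≈ PN × (exposed cases) = 0.54880 × 1820 ≈ 998.82.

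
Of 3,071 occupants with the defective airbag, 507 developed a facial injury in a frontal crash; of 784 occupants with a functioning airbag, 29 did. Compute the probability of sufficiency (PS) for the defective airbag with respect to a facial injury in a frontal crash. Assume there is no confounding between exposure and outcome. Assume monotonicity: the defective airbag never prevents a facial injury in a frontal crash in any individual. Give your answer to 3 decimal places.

p₁ = P(outcome | exposed) = 507/3071 = 0.16509
p₀ = P(outcome | unexposed) = 29/784 = 0.03699
Under exogeneity and monotonicity, PS = (p₁ − p₀) / (1 − p₀).
PS = (0.16509 − 0.03699) / (1 − 0.03699) = 0.1281 / 0.96301 ≈ 0.1330

PS ≈ 0.133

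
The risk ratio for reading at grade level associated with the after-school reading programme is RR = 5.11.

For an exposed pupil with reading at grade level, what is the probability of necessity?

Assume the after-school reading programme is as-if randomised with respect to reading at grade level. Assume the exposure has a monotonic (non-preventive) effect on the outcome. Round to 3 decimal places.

PN ≈ 0.804

Under exogeneity and monotonicity, PN = (RR − 1) / RR = 1 − 1/RR.
PN = (5.11 − 1) / 5.11 = 4.11 / 5.11 ≈ 0.8043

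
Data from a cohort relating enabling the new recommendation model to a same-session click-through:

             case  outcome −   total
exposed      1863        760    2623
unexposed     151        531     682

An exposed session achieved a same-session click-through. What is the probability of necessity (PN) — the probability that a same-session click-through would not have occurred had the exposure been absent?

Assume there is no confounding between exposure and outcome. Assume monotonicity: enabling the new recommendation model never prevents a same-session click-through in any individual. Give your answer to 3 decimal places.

p₁ = P(outcome | exposed) = 1863/2623 = 0.71026
p₀ = P(outcome | unexposed) = 151/682 = 0.22141
Under exogeneity and monotonicity, PN = (p₁ − p₀)/p₁.
PN = (0.71026 − 0.22141) / 0.71026 ≈ 0.6883

PN ≈ 0.688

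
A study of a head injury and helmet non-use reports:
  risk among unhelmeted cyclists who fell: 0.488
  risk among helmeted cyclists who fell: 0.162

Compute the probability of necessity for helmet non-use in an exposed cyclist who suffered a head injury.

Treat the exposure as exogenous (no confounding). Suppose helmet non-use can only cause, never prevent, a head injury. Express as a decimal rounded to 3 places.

PN ≈ 0.668

Let p₁ = 0.488, p₀ = 0.162.
Under exogeneity and monotonicity, PN = (p₁ − p₀) / p₁.
PN = (0.488 − 0.162) / 0.488 = 0.326 / 0.488 ≈ 0.6680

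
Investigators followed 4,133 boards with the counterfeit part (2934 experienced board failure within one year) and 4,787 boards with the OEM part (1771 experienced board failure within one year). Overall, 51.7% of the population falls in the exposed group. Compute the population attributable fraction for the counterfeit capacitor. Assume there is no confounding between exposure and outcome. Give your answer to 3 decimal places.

p₁ = P(outcome | exposed) = 2934/4133 = 0.7099
p₀ = P(outcome | unexposed) = 1771/4787 = 0.36996
Overall risk P(Y=1) = π·p₁ + (1−π)·p₀ = 0.517×0.7099 + 0.483×0.36996 = 0.54571.
Under exogeneity, PAF = [P(Y=1) − p₀] / P(Y=1).
PAF = (0.54571 − 0.36996) / 0.54571 ≈ 0.3221

PAF ≈ 0.322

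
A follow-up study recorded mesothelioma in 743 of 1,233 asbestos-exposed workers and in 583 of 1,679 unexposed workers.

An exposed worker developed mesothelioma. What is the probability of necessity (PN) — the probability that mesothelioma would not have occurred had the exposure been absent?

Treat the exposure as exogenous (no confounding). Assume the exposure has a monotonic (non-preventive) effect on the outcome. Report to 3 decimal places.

PN ≈ 0.424

p₁ = P(outcome | exposed) = 743/1233 = 0.6026
p₀ = P(outcome | unexposed) = 583/1679 = 0.34723
Under exogeneity and monotonicity, PN = (p₁ − p₀) / p₁.
PN = (0.6026 − 0.34723) / 0.6026 = 0.25536 / 0.6026 ≈ 0.4238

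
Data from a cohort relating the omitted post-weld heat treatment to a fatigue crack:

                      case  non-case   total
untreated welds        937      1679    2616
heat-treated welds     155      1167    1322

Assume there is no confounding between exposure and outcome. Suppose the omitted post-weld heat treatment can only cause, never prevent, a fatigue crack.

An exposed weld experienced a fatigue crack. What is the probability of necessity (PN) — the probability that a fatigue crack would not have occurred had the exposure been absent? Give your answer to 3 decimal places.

PN ≈ 0.673

p₁ = P(outcome | exposed) = 937/2616 = 0.35818
p₀ = P(outcome | unexposed) = 155/1322 = 0.11725
Under exogeneity and monotonicity, PN = (p₁ − p₀)/p₁.
PN = (0.35818 − 0.11725) / 0.35818 ≈ 0.6727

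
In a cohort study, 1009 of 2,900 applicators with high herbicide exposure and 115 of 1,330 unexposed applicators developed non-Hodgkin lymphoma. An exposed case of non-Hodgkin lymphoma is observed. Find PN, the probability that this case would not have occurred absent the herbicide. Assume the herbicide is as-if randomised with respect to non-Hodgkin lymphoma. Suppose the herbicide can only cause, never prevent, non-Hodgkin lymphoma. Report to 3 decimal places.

PN ≈ 0.751

p₁ = P(outcome | exposed) = 1009/2900 = 0.34793
p₀ = P(outcome | unexposed) = 115/1330 = 0.086466
Under exogeneity and monotonicity, PN = (p₁ − p₀) / p₁.
PN = (0.34793 − 0.086466) / 0.34793 = 0.26146 / 0.34793 ≈ 0.7515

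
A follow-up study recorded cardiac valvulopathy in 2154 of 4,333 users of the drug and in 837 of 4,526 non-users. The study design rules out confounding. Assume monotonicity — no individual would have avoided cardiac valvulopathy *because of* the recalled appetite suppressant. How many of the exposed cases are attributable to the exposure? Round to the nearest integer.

about 1353 cases

p₁ = P(outcome | exposed) = 2154/4333 = 0.49712
p₀ = P(outcome | unexposed) = 837/4526 = 0.18493
PN = (p₁ − p₀)/p₁ = (0.49712 − 0.18493) / 0.49712 ≈ 0.62799.
Attributable cases ≈ PN × (exposed cases) = 0.62799 × 2154 ≈ 1352.69.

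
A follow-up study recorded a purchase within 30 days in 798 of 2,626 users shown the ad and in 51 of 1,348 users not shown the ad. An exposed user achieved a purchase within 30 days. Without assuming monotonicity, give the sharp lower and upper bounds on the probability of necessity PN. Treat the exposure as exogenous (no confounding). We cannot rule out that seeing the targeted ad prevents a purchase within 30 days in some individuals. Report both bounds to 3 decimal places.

p₁ = P(outcome | exposed) = 798/2626 = 0.30388
p₀ = P(outcome | unexposed) = 51/1348 = 0.037834
Under exogeneity alone the bounds on PN are max{0,(p₁−p₀)/p₁} ≤ PN ≤ min{1,(1−p₀)/p₁}.
  lower = (p₁ − p₀)/p₁ = 0.26605 / 0.30388 ≈ 0.8755
  upper = min{1, (1 − p₀)/p₁} = 0.96217 / 0.30388 ≈ 3.1662 → capped at 1

0.875 ≤ PN ≤ 1.000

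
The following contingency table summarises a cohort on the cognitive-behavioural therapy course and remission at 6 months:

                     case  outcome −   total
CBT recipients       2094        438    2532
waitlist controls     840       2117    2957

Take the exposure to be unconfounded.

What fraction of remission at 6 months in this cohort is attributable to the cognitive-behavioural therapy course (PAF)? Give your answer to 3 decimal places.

PAF ≈ 0.469

p₁ = P(outcome | exposed) = 2094/2532 = 0.82701
p₀ = P(outcome | unexposed) = 840/2957 = 0.28407
Exposure prevalence π = 2532/5489 = 0.46129; overall risk P(Y=1) = 0.53452.
Under exogeneity, PAF = [P(Y=1) − p₀]/P(Y=1).
PAF = (0.53452 − 0.28407) / 0.53452 ≈ 0.4686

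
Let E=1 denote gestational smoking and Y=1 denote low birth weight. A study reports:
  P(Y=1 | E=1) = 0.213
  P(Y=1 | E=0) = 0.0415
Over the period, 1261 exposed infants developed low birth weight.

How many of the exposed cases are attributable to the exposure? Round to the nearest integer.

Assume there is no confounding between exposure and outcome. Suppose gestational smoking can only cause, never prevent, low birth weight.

about 1015 cases

Let p₁ = 0.213, p₀ = 0.0415.
PN = (p₁ − p₀)/p₁ = (0.213 − 0.0415) / 0.213 ≈ 0.80516.
Attributable cases ≈ PN × (exposed cases) = 0.80516 × 1261 ≈ 1015.31.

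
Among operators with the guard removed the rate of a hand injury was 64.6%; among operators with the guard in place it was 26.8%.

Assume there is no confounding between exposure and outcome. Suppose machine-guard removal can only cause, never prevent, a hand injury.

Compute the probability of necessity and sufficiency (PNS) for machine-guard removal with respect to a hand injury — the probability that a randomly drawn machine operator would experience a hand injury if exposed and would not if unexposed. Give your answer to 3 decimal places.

p₁ = 0.646, p₀ = 0.268.
Under exogeneity and monotonicity, PNS = p₁ − p₀.
PNS = 0.646 − 0.268 = 0.378

PNS ≈ 0.378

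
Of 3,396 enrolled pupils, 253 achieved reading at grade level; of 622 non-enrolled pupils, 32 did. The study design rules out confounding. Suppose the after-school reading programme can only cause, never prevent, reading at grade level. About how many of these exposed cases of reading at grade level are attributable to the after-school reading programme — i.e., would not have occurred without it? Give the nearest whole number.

about 78 cases

p₁ = P(outcome | exposed) = 253/3396 = 0.074499
p₀ = P(outcome | unexposed) = 32/622 = 0.051447
PN = (p₁ − p₀)/p₁ = (0.074499 − 0.051447) / 0.074499 ≈ 0.30943.
Attributable cases ≈ PN × (exposed cases) = 0.30943 × 253 ≈ 78.29.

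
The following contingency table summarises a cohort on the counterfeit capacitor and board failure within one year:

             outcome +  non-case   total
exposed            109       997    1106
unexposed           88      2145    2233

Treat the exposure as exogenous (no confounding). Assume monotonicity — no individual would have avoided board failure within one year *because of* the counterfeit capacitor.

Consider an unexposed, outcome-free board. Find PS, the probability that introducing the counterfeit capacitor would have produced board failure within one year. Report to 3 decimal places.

PS ≈ 0.062

p₁ = P(outcome | exposed) = 109/1106 = 0.098553
p₀ = P(outcome | unexposed) = 88/2233 = 0.039409
Under exogeneity and monotonicity, PS = (p₁ − p₀)/(1 − p₀).
PS = (0.098553 − 0.039409) / 0.96059 ≈ 0.0616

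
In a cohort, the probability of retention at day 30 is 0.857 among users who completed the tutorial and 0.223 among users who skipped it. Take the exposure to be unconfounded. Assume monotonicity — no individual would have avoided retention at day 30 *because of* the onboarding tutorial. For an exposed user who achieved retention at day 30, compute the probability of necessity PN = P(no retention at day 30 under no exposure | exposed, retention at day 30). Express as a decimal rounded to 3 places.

Let p₁ = 0.857, p₀ = 0.223.
Under exogeneity and monotonicity, PN = (p₁ − p₀) / p₁.
PN = (0.857 − 0.223) / 0.857 = 0.634 / 0.857 ≈ 0.7398

PN ≈ 0.740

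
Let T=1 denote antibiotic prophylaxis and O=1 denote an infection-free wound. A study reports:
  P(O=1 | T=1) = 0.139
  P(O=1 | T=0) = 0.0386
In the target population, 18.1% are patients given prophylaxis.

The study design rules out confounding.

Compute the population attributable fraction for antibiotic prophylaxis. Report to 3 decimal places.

Let p₁ = 0.139, p₀ = 0.0386.
Overall risk P(Y=1) = π·p₁ + (1−π)·p₀ = 0.181×0.139 + 0.819×0.0386 = 0.056772.
Under exogeneity, PAF = [P(Y=1) − p₀] / P(Y=1).
PAF = (0.056772 − 0.0386) / 0.056772 ≈ 0.3201

PAF ≈ 0.320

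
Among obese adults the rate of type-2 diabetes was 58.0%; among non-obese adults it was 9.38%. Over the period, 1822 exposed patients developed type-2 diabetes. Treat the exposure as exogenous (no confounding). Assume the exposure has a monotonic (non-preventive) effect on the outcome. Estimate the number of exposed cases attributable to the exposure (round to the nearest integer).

about 1527 cases

p₁ = 0.58, p₀ = 0.0938.
PN = (p₁ − p₀)/p₁ = (0.58 − 0.0938) / 0.58 ≈ 0.83828.
Attributable cases ≈ PN × (exposed cases) = 0.83828 × 1822 ≈ 1527.34.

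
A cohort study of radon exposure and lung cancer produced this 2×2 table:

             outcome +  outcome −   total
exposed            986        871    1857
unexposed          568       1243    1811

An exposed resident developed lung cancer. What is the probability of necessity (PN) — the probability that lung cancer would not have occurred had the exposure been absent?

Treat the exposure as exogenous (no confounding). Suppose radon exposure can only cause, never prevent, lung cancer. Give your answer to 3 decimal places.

PN ≈ 0.409

p₁ = P(outcome | exposed) = 986/1857 = 0.53096
p₀ = P(outcome | unexposed) = 568/1811 = 0.31364
Under exogeneity and monotonicity, PN = (p₁ − p₀)/p₁.
PN = (0.53096 − 0.31364) / 0.53096 ≈ 0.4093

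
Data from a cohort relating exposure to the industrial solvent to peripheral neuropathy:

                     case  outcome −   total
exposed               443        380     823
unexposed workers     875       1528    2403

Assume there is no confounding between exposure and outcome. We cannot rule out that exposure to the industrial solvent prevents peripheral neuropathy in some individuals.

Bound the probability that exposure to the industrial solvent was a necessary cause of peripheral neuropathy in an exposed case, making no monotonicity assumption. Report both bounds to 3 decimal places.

p₁ = P(outcome | exposed) = 443/823 = 0.53827
p₀ = P(outcome | unexposed) = 875/2403 = 0.36413
Under exogeneity alone the bounds on PN are max{0,(p₁−p₀)/p₁} ≤ PN ≤ min{1,(1−p₀)/p₁}.
  lower = (p₁ − p₀)/p₁ = 0.17415 / 0.53827 ≈ 0.3235
  upper = min{1, (1 − p₀)/p₁} = 0.63587 / 0.53827 ≈ 1.1813 → capped at 1

0.324 ≤ PN ≤ 1.000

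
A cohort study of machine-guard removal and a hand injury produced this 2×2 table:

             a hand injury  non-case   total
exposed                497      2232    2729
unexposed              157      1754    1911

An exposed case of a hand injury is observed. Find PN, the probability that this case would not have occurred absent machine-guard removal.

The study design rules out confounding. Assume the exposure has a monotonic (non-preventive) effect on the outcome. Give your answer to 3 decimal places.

p₁ = P(outcome | exposed) = 497/2729 = 0.18212
p₀ = P(outcome | unexposed) = 157/1911 = 0.082156
Under exogeneity and monotonicity, PN = (p₁ − p₀)/p₁.
PN = (0.18212 − 0.082156) / 0.18212 ≈ 0.5489

PN ≈ 0.549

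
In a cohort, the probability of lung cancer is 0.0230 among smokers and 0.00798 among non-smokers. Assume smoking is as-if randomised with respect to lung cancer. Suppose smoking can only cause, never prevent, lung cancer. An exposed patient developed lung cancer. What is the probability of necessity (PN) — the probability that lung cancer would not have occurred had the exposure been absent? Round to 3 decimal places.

Let p₁ = 0.023, p₀ = 0.00798.
Under exogeneity and monotonicity, PN = (p₁ − p₀) / p₁.
PN = (0.023 − 0.00798) / 0.023 = 0.01502 / 0.023 ≈ 0.6530

PN ≈ 0.653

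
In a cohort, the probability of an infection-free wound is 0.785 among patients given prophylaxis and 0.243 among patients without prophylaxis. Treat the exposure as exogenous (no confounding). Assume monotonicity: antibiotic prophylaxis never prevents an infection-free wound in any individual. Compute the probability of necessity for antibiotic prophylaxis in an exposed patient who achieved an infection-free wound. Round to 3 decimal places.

Let p₁ = 0.785, p₀ = 0.243.
Under exogeneity and monotonicity, PN = (p₁ − p₀) / p₁.
PN = (0.785 − 0.243) / 0.785 = 0.542 / 0.785 ≈ 0.6904

PN ≈ 0.690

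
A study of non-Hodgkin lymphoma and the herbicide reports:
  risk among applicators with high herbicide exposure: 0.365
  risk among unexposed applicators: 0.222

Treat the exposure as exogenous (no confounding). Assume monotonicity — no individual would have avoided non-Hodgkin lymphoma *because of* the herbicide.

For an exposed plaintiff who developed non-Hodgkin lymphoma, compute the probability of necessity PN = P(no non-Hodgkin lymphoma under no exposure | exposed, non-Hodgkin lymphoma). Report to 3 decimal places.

Let p₁ = 0.365, p₀ = 0.222.
Under exogeneity and monotonicity, PN = (p₁ − p₀) / p₁.
PN = (0.365 − 0.222) / 0.365 = 0.143 / 0.365 ≈ 0.3918

PN ≈ 0.392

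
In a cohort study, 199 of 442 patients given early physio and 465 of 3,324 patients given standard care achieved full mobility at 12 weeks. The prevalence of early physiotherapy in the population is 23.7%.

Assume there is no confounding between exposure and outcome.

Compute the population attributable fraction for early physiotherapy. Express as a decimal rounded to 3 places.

p₁ = P(outcome | exposed) = 199/442 = 0.45023
p₀ = P(outcome | unexposed) = 465/3324 = 0.13989
Overall risk P(Y=1) = π·p₁ + (1−π)·p₀ = 0.237×0.45023 + 0.763×0.13989 = 0.21344.
Under exogeneity, PAF = [P(Y=1) − p₀] / P(Y=1).
PAF = (0.21344 − 0.13989) / 0.21344 ≈ 0.3446

PAF ≈ 0.345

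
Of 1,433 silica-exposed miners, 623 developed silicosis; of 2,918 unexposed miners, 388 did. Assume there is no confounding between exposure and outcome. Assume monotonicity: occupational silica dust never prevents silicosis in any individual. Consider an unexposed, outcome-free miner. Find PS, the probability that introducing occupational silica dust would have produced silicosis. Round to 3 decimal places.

PS ≈ 0.348

p₁ = P(outcome | exposed) = 623/1433 = 0.43475
p₀ = P(outcome | unexposed) = 388/2918 = 0.13297
Under exogeneity and monotonicity, PS = (p₁ − p₀) / (1 − p₀).
PS = (0.43475 − 0.13297) / (1 − 0.13297) = 0.30178 / 0.86703 ≈ 0.3481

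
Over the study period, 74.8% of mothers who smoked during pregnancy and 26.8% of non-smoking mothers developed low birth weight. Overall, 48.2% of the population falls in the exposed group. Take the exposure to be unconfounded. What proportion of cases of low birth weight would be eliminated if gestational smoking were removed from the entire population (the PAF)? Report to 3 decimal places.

PAF ≈ 0.463

p₁ = 0.748, p₀ = 0.268.
Overall risk P(Y=1) = π·p₁ + (1−π)·p₀ = 0.482×0.748 + 0.518×0.268 = 0.49936.
Under exogeneity, PAF = [P(Y=1) − p₀] / P(Y=1).
PAF = (0.49936 − 0.268) / 0.49936 ≈ 0.4633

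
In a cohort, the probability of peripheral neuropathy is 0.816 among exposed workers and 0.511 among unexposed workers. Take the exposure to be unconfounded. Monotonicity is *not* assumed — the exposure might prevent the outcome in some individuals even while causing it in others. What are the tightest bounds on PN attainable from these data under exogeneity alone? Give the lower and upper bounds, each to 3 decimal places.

Let p₁ = 0.816, p₀ = 0.511.
Under exogeneity alone the bounds on PN are max{0,(p₁−p₀)/p₁} ≤ PN ≤ min{1,(1−p₀)/p₁}.
  lower = (p₁ − p₀)/p₁ = 0.305 / 0.816 ≈ 0.3738
  upper = min{1, (1 − p₀)/p₁} = 0.489 / 0.816 ≈ 0.5993

0.374 ≤ PN ≤ 0.599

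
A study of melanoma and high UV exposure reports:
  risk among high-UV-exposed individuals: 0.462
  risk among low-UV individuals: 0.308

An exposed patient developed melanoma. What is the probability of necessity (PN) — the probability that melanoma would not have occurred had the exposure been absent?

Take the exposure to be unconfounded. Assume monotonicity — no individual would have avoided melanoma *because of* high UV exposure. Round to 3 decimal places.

Let p₁ = 0.462, p₀ = 0.308.
Under exogeneity and monotonicity, PN = (p₁ − p₀) / p₁.
PN = (0.462 − 0.308) / 0.462 = 0.154 / 0.462 ≈ 0.3333

PN ≈ 0.333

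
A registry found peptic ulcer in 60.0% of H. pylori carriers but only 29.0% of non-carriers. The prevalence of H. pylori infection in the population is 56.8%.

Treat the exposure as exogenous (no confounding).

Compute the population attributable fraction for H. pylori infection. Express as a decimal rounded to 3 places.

p₁ = 0.6, p₀ = 0.29.
Overall risk P(Y=1) = π·p₁ + (1−π)·p₀ = 0.568×0.6 + 0.432×0.29 = 0.46608.
Under exogeneity, PAF = [P(Y=1) − p₀] / P(Y=1).
PAF = (0.46608 − 0.29) / 0.46608 ≈ 0.3778

PAF ≈ 0.378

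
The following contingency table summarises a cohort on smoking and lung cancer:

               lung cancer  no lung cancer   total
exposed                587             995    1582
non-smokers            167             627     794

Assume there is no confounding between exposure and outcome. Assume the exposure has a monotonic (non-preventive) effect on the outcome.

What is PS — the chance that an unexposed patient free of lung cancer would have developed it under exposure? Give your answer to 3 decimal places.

PS ≈ 0.204

p₁ = P(outcome | exposed) = 587/1582 = 0.37105
p₀ = P(outcome | unexposed) = 167/794 = 0.21033
Under exogeneity and monotonicity, PS = (p₁ − p₀)/(1 − p₀).
PS = (0.37105 − 0.21033) / 0.78967 ≈ 0.2035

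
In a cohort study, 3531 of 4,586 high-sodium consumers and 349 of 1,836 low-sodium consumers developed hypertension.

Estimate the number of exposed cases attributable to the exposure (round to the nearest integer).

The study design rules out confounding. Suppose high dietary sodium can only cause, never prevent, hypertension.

about 2659 cases

p₁ = P(outcome | exposed) = 3531/4586 = 0.76995
p₀ = P(outcome | unexposed) = 349/1836 = 0.19009
PN = (p₁ − p₀)/p₁ = (0.76995 − 0.19009) / 0.76995 ≈ 0.75312.
Attributable cases ≈ PN × (exposed cases) = 0.75312 × 3531 ≈ 2659.26.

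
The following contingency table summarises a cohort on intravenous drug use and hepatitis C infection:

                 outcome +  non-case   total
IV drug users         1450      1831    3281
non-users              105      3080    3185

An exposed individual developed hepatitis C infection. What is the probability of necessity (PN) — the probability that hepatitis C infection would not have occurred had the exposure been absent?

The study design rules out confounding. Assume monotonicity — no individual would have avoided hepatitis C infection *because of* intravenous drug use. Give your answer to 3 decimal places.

p₁ = P(outcome | exposed) = 1450/3281 = 0.44194
p₀ = P(outcome | unexposed) = 105/3185 = 0.032967
Under exogeneity and monotonicity, PN = (p₁ − p₀)/p₁.
PN = (0.44194 − 0.032967) / 0.44194 ≈ 0.9254

PN ≈ 0.925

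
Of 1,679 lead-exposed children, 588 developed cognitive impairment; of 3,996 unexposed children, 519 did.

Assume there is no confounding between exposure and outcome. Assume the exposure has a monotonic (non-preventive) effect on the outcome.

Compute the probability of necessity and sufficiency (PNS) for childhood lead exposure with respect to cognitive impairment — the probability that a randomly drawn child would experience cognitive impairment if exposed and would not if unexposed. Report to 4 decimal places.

p₁ = P(outcome | exposed) = 588/1679 = 0.35021
p₀ = P(outcome | unexposed) = 519/3996 = 0.12988
Under exogeneity and monotonicity, PNS = p₁ − p₀.
PNS = 0.35021 − 0.12988 = 0.22033

PNS ≈ 0.2203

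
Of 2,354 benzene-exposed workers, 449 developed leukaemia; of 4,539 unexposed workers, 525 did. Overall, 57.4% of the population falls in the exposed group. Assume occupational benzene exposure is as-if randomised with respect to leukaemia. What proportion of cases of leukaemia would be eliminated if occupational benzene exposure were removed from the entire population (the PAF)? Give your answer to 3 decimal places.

PAF ≈ 0.271

p₁ = P(outcome | exposed) = 449/2354 = 0.19074
p₀ = P(outcome | unexposed) = 525/4539 = 0.11566
Overall risk P(Y=1) = π·p₁ + (1−π)·p₀ = 0.574×0.19074 + 0.426×0.11566 = 0.15876.
Under exogeneity, PAF = [P(Y=1) − p₀] / P(Y=1).
PAF = (0.15876 − 0.11566) / 0.15876 ≈ 0.2714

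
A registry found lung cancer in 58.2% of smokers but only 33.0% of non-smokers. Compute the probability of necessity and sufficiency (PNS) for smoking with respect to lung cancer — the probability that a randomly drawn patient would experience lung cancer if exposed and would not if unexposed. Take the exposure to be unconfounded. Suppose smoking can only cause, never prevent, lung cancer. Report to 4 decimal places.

p₁ = 0.582, p₀ = 0.33.
Under exogeneity and monotonicity, PNS = p₁ − p₀.
PNS = 0.582 − 0.33 = 0.252

PNS ≈ 0.2520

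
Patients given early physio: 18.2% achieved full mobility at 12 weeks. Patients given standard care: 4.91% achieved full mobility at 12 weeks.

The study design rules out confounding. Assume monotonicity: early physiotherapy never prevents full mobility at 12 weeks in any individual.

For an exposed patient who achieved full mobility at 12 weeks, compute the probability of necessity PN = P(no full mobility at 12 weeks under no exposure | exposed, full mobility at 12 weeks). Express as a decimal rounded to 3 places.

p₁ = 0.182, p₀ = 0.0491.
Under exogeneity and monotonicity, PN = (p₁ − p₀) / p₁.
PN = (0.182 − 0.0491) / 0.182 = 0.1329 / 0.182 ≈ 0.7302

PN ≈ 0.730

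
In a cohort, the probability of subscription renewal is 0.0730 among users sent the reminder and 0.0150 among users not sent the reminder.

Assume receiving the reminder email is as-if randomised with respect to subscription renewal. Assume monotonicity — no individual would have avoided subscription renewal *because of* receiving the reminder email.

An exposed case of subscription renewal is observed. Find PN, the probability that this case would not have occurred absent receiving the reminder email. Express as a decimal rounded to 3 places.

PN ≈ 0.795

Let p₁ = 0.073, p₀ = 0.015.
Under exogeneity and monotonicity, PN = (p₁ − p₀) / p₁.
PN = (0.073 − 0.015) / 0.073 = 0.058 / 0.073 ≈ 0.7945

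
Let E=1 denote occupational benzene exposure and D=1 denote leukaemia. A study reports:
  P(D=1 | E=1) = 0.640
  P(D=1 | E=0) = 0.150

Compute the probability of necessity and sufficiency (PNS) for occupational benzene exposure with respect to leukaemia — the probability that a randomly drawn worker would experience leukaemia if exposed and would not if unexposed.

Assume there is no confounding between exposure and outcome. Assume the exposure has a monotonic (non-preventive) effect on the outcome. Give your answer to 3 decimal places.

Let p₁ = 0.64, p₀ = 0.15.
Under exogeneity and monotonicity, PNS = p₁ − p₀.
PNS = 0.64 − 0.15 = 0.49

PNS ≈ 0.490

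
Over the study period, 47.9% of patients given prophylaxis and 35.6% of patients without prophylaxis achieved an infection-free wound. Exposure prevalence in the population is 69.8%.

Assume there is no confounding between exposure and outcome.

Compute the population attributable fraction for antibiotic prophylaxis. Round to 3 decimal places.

PAF ≈ 0.194

p₁ = 0.479, p₀ = 0.356.
Overall risk P(Y=1) = π·p₁ + (1−π)·p₀ = 0.698×0.479 + 0.302×0.356 = 0.44185.
Under exogeneity, PAF = [P(Y=1) − p₀] / P(Y=1).
PAF = (0.44185 − 0.356) / 0.44185 ≈ 0.1943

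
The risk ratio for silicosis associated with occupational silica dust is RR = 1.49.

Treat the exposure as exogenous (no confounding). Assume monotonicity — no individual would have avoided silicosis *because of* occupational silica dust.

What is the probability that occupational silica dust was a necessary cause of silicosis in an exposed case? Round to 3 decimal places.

Under exogeneity and monotonicity, PN = (RR − 1) / RR = 1 − 1/RR.
PN = (1.49 − 1) / 1.49 = 0.49 / 1.49 ≈ 0.3289

PN ≈ 0.329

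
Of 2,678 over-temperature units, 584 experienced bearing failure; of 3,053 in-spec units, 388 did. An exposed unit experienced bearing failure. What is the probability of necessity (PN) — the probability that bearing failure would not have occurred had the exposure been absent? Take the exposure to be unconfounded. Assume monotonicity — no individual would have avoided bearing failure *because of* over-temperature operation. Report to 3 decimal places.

p₁ = P(outcome | exposed) = 584/2678 = 0.21807
p₀ = P(outcome | unexposed) = 388/3053 = 0.12709
Under exogeneity and monotonicity, PN = (p₁ − p₀) / p₁.
PN = (0.21807 − 0.12709) / 0.21807 = 0.090985 / 0.21807 ≈ 0.4172

PN ≈ 0.417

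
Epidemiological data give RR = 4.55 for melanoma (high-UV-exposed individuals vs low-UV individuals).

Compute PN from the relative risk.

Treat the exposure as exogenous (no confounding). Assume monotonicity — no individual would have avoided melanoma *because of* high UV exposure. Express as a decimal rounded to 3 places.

PN ≈ 0.780

Under exogeneity and monotonicity, PN = (RR − 1) / RR = 1 − 1/RR.
PN = (4.55 − 1) / 4.55 = 3.55 / 4.55 ≈ 0.7802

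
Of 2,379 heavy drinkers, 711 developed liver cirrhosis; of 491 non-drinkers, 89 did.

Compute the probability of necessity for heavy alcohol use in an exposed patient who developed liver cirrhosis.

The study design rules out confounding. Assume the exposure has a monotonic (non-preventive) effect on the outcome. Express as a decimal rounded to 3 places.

PN ≈ 0.393

p₁ = P(outcome | exposed) = 711/2379 = 0.29887
p₀ = P(outcome | unexposed) = 89/491 = 0.18126
Under exogeneity and monotonicity, PN = (p₁ − p₀) / p₁.
PN = (0.29887 − 0.18126) / 0.29887 = 0.1176 / 0.29887 ≈ 0.3935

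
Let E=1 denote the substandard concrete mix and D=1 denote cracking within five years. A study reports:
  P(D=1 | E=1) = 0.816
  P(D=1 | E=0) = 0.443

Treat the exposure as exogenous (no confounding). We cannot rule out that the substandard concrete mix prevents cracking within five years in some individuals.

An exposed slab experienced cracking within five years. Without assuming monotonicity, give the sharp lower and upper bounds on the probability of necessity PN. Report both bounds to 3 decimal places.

Let p₁ = 0.816, p₀ = 0.443.
Under exogeneity alone the bounds on PN are max{0,(p₁−p₀)/p₁} ≤ PN ≤ min{1,(1−p₀)/p₁}.
  lower = (p₁ − p₀)/p₁ = 0.373 / 0.816 ≈ 0.4571
  upper = min{1, (1 − p₀)/p₁} = 0.557 / 0.816 ≈ 0.6826

0.457 ≤ PN ≤ 0.683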